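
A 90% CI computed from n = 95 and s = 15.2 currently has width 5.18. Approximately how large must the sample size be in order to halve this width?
n ≈ 380

CI width ∝ 1/√n
To reduce width by factor 2, need √n to grow by 2 → need 2² = 4 times as many samples.

Current: n = 95, width = 5.18
New: n = 380, width ≈ 2.57

Width reduced by factor of 5.18/2.57 = 2.02.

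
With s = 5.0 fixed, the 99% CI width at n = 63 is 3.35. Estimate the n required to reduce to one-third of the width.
n ≈ 567

CI width ∝ 1/√n
To reduce width by factor 3, need √n to grow by 3 → need 3² = 9 times as many samples.

Current: n = 63, width = 3.35
New: n = 567, width ≈ 1.09

Width reduced by factor of 3.35/1.09 = 3.07.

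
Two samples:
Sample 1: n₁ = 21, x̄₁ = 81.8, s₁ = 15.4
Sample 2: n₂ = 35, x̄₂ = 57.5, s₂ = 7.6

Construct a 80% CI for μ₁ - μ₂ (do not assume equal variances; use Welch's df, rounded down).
(19.57, 29.03)

Difference: x̄₁ - x̄₂ = 24.30
SE = √(s₁²/n₁ + s₂²/n₂) = √(15.4²/21 + 7.6²/35) = 3.5977
df = 25.95 → 25 (Welch–Satterthwaite, rounded down)
t* = 1.316

CI: 24.30 ± 1.316 · 3.5977 = 24.30 ± 4.73 = (19.57, 29.03)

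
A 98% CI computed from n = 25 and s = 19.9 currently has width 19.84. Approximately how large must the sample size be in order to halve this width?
n ≈ 100

CI width ∝ 1/√n
To reduce width by factor 2, need √n to grow by 2 → need 2² = 4 times as many samples.

Current: n = 25, width = 19.84
New: n = 100, width ≈ 9.41

Width reduced by factor of 19.84/9.41 = 2.11.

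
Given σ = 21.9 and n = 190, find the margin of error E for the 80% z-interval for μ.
Margin of error = 2.04

Margin of error = z* · σ/√n
= 1.282 · 21.9/√190
= 1.282 · 21.9/13.7840
= 2.04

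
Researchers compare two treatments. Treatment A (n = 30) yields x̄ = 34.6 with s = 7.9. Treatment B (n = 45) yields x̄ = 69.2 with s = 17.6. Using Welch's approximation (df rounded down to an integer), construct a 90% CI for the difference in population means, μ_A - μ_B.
(-39.60, -29.60)

Difference: x̄₁ - x̄₂ = -34.60
SE = √(s₁²/n₁ + s₂²/n₂) = √(7.9²/30 + 17.6²/45) = 2.9940
df = 65.53 → 65 (Welch–Satterthwaite, rounded down)
t* = 1.669

CI: -34.60 ± 1.669 · 2.9940 = -34.60 ± 5.00 = (-39.60, -29.60)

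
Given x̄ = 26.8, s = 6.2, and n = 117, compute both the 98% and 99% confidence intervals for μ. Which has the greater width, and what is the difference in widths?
99% CI is wider by 0.30

df = 116
98% CI: t* = 2.359, (25.45, 28.15), width = 2 · t* · s/√n = 2.70
99% CI: t* = 2.619, (25.30, 28.30), width = 2 · t* · s/√n = 3.00

The 99% CI is wider by 3.00 - 2.70 = 0.30.
Higher confidence requires a wider interval.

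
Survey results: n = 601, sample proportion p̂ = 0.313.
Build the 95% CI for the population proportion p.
(0.276, 0.350)

Proportion CI:
SE = √(p̂(1-p̂)/n) = √(0.313 · 0.687 / 601) = 0.01892

z* = 1.960
Margin = z* · SE = 1.960 · 0.01892 = 0.0371

CI: 0.313 ± 0.0371 = (0.276, 0.350)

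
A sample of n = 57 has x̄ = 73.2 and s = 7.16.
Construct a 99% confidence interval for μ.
(70.67, 75.73)

t-interval (σ unknown):
df = n - 1 = 56
t* = 2.667 for 99% confidence

Margin of error = t* · s/√n = 2.667 · 7.16/√57 = 2.53

CI: (70.67, 75.73)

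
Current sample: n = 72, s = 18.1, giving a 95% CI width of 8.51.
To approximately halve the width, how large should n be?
n ≈ 288

CI width ∝ 1/√n
To reduce width by factor 2, need √n to grow by 2 → need 2² = 4 times as many samples.

Current: n = 72, width = 8.51
New: n = 288, width ≈ 4.20

Width reduced by factor of 8.51/4.20 = 2.03.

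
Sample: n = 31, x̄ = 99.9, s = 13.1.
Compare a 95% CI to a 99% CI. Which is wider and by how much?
99% CI is wider by 3.33

df = 30
95% CI: t* = 2.042, (95.10, 104.70), width = 2 · t* · s/√n = 9.61
99% CI: t* = 2.750, (93.43, 106.37), width = 2 · t* · s/√n = 12.94

The 99% CI is wider by 12.94 - 9.61 = 3.33.
Higher confidence requires a wider interval.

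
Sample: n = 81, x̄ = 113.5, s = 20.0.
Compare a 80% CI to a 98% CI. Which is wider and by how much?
98% CI is wider by 4.81

df = 80
80% CI: t* = 1.292, (110.63, 116.37), width = 2 · t* · s/√n = 5.74
98% CI: t* = 2.374, (108.22, 118.78), width = 2 · t* · s/√n = 10.55

The 98% CI is wider by 10.55 - 5.74 = 4.81.
Higher confidence requires a wider interval.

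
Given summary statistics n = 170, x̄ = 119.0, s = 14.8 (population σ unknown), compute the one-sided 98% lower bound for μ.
μ ≥ 116.65

Lower bound (one-sided):
t* = 2.070 (one-sided for 98%)
Lower bound = x̄ - t* · s/√n = 119.0 - 2.070 · 14.8/√170 = 116.65

We are 98% confident that μ ≥ 116.65.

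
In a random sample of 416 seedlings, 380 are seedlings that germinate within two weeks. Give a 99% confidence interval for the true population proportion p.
(0.878, 0.949)

Proportion CI:
p̂ = 380/416 = 0.91346
SE = √(p̂(1-p̂)/n) = √(0.91346 · 0.08654 / 416) = 0.01378

z* = 2.576
Margin = z* · SE = 2.576 · 0.01378 = 0.0355

CI: 0.91346 ± 0.0355 = (0.878, 0.949)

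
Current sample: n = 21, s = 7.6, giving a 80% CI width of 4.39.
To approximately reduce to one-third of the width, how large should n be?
n ≈ 189

CI width ∝ 1/√n
To reduce width by factor 3, need √n to grow by 3 → need 3² = 9 times as many samples.

Current: n = 21, width = 4.39
New: n = 189, width ≈ 1.42

Width reduced by factor of 4.39/1.42 = 3.09.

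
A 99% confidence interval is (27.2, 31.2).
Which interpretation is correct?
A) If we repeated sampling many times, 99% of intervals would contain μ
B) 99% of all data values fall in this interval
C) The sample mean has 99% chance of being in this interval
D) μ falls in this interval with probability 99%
A

A) Correct — this is the frequentist long-run coverage interpretation.
B) Wrong — a CI is about the parameter μ, not individual data values.
C) Wrong — x̄ is observed and sits in the interval by construction.
D) Wrong — μ is fixed; the randomness lives in the interval, not in μ.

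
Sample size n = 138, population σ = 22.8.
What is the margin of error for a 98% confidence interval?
Margin of error = 4.51

Margin of error = z* · σ/√n
= 2.326 · 22.8/√138
= 2.326 · 22.8/11.7473
= 4.51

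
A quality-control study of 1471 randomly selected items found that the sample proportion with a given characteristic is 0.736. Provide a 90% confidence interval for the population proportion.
(0.717, 0.755)

Proportion CI:
SE = √(p̂(1-p̂)/n) = √(0.736 · 0.264 / 1471) = 0.01149

z* = 1.645
Margin = z* · SE = 1.645 · 0.01149 = 0.0189

CI: 0.736 ± 0.0189 = (0.717, 0.755)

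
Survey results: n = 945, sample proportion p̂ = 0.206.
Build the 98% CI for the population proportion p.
(0.175, 0.237)

Proportion CI:
SE = √(p̂(1-p̂)/n) = √(0.206 · 0.794 / 945) = 0.01316

z* = 2.326
Margin = z* · SE = 2.326 · 0.01316 = 0.0306

CI: 0.206 ± 0.0306 = (0.175, 0.237)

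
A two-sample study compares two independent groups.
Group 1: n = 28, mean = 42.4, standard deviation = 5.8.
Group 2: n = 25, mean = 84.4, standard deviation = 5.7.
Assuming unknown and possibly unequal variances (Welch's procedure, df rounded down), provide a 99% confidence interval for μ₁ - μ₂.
(-46.24, -37.76)

Difference: x̄₁ - x̄₂ = -42.00
SE = √(s₁²/n₁ + s₂²/n₂) = √(5.8²/28 + 5.7²/25) = 1.5815
df = 50.51 → 50 (Welch–Satterthwaite, rounded down)
t* = 2.678

CI: -42.00 ± 2.678 · 1.5815 = -42.00 ± 4.24 = (-46.24, -37.76)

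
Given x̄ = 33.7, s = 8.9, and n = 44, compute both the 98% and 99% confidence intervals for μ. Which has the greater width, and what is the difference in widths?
99% CI is wider by 0.75

df = 43
98% CI: t* = 2.416, (30.46, 36.94), width = 2 · t* · s/√n = 6.48
99% CI: t* = 2.695, (30.08, 37.32), width = 2 · t* · s/√n = 7.23

The 99% CI is wider by 7.23 - 6.48 = 0.75.
Higher confidence requires a wider interval.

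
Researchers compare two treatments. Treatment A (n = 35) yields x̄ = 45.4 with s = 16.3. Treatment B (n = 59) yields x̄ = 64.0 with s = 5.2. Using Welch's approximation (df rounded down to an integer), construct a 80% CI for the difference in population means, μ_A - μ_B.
(-22.30, -14.90)

Difference: x̄₁ - x̄₂ = -18.60
SE = √(s₁²/n₁ + s₂²/n₂) = √(16.3²/35 + 5.2²/59) = 2.8372
df = 38.15 → 38 (Welch–Satterthwaite, rounded down)
t* = 1.304

CI: -18.60 ± 1.304 · 2.8372 = -18.60 ± 3.70 = (-22.30, -14.90)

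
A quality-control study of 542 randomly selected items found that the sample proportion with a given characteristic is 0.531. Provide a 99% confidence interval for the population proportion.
(0.476, 0.586)

Proportion CI:
SE = √(p̂(1-p̂)/n) = √(0.531 · 0.469 / 542) = 0.02144

z* = 2.576
Margin = z* · SE = 2.576 · 0.02144 = 0.0552

CI: 0.531 ± 0.0552 = (0.476, 0.586)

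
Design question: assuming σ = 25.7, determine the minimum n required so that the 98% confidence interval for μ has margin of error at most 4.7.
n ≥ 162

For margin E ≤ 4.7:
n ≥ (z* · σ / E)²
n ≥ (2.326 · 25.7 / 4.7)²
n ≥ 161.77

Minimum n = 162 (rounding up)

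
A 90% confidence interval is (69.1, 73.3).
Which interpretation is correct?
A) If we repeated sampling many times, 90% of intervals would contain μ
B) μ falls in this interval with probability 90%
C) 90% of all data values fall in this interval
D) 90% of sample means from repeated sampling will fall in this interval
A

A) Correct — this is the frequentist long-run coverage interpretation.
B) Wrong — μ is fixed; the randomness lives in the interval, not in μ.
C) Wrong — a CI is about the parameter μ, not individual data values.
D) Wrong — coverage applies to intervals containing μ, not to future x̄ values.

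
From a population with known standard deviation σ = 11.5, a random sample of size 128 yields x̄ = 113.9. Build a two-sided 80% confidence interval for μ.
(112.60, 115.20)

z-interval (σ known):
z* = 1.282 for 80% confidence

Margin of error = z* · σ/√n = 1.282 · 11.5/√128 = 1.30

CI: (113.9 - 1.30, 113.9 + 1.30) = (112.60, 115.20)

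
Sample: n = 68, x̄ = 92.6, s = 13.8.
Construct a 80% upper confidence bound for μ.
μ ≤ 94.02

Upper bound (one-sided):
t* = 0.847 (one-sided for 80%)
Upper bound = x̄ + t* · s/√n = 92.6 + 0.847 · 13.8/√68 = 94.02

We are 80% confident that μ ≤ 94.02.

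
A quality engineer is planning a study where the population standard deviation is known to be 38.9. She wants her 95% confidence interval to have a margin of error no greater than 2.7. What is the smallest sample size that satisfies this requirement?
n ≥ 798

For margin E ≤ 2.7:
n ≥ (z* · σ / E)²
n ≥ (1.960 · 38.9 / 2.7)²
n ≥ 797.41

Minimum n = 798 (rounding up)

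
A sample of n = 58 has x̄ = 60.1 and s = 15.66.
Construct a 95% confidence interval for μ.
(55.98, 64.22)

t-interval (σ unknown):
df = n - 1 = 57
t* = 2.002 for 95% confidence

Margin of error = t* · s/√n = 2.002 · 15.66/√58 = 4.12

CI: (55.98, 64.22)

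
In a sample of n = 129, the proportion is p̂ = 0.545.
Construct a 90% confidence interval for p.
(0.473, 0.617)

Proportion CI:
SE = √(p̂(1-p̂)/n) = √(0.545 · 0.455 / 129) = 0.04384

z* = 1.645
Margin = z* · SE = 1.645 · 0.04384 = 0.0721

CI: 0.545 ± 0.0721 = (0.473, 0.617)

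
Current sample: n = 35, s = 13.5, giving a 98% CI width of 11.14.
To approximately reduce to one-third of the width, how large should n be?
n ≈ 315

CI width ∝ 1/√n
To reduce width by factor 3, need √n to grow by 3 → need 3² = 9 times as many samples.

Current: n = 35, width = 11.14
New: n = 315, width ≈ 3.56

Width reduced by factor of 11.14/3.56 = 3.13.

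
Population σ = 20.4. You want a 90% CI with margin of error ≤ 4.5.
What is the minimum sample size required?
n ≥ 56

For margin E ≤ 4.5:
n ≥ (z* · σ / E)²
n ≥ (1.645 · 20.4 / 4.5)²
n ≥ 55.61

Minimum n = 56 (rounding up)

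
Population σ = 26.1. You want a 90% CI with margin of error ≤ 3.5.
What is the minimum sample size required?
n ≥ 151

For margin E ≤ 3.5:
n ≥ (z* · σ / E)²
n ≥ (1.645 · 26.1 / 3.5)²
n ≥ 150.48

Minimum n = 151 (rounding up)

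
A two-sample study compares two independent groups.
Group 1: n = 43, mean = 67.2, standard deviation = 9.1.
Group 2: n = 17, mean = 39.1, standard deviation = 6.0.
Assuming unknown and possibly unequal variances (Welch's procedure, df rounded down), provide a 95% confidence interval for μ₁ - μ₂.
(24.05, 32.15)

Difference: x̄₁ - x̄₂ = 28.10
SE = √(s₁²/n₁ + s₂²/n₂) = √(9.1²/43 + 6.0²/17) = 2.0108
df = 44.36 → 44 (Welch–Satterthwaite, rounded down)
t* = 2.015

CI: 28.10 ± 2.015 · 2.0108 = 28.10 ± 4.05 = (24.05, 32.15)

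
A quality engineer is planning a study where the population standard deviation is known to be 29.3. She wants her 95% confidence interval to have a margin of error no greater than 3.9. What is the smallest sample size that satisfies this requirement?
n ≥ 217

For margin E ≤ 3.9:
n ≥ (z* · σ / E)²
n ≥ (1.960 · 29.3 / 3.9)²
n ≥ 216.83

Minimum n = 217 (rounding up)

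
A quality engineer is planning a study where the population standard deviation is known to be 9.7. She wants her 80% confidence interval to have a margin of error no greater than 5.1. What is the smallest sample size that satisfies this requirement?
n ≥ 6

For margin E ≤ 5.1:
n ≥ (z* · σ / E)²
n ≥ (1.282 · 9.7 / 5.1)²
n ≥ 5.95

Minimum n = 6 (rounding up)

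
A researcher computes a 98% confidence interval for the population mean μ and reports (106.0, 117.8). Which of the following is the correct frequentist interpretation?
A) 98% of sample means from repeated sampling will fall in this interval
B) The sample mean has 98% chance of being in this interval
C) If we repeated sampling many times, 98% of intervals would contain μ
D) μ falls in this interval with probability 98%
C

A) Wrong — coverage applies to intervals containing μ, not to future x̄ values.
B) Wrong — x̄ is observed and sits in the interval by construction.
C) Correct — this is the frequentist long-run coverage interpretation.
D) Wrong — μ is fixed; the randomness lives in the interval, not in μ.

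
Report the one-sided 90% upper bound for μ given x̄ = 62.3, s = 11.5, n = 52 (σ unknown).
μ ≤ 64.37

Upper bound (one-sided):
t* = 1.298 (one-sided for 90%)
Upper bound = x̄ + t* · s/√n = 62.3 + 1.298 · 11.5/√52 = 64.37

We are 90% confident that μ ≤ 64.37.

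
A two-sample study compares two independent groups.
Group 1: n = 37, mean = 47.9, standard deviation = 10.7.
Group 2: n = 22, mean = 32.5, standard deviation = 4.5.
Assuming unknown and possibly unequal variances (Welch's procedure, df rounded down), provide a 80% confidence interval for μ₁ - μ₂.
(12.80, 18.00)

Difference: x̄₁ - x̄₂ = 15.40
SE = √(s₁²/n₁ + s₂²/n₂) = √(10.7²/37 + 4.5²/22) = 2.0037
df = 52.62 → 52 (Welch–Satterthwaite, rounded down)
t* = 1.298

CI: 15.40 ± 1.298 · 2.0037 = 15.40 ± 2.60 = (12.80, 18.00)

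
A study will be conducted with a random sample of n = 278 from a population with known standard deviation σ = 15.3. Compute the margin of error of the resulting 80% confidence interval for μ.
Margin of error = 1.18

Margin of error = z* · σ/√n
= 1.282 · 15.3/√278
= 1.282 · 15.3/16.6733
= 1.18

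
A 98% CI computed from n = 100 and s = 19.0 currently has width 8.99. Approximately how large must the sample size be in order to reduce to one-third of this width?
n ≈ 900

CI width ∝ 1/√n
To reduce width by factor 3, need √n to grow by 3 → need 3² = 9 times as many samples.

Current: n = 100, width = 8.99
New: n = 900, width ≈ 2.95

Width reduced by factor of 8.99/2.95 = 3.05.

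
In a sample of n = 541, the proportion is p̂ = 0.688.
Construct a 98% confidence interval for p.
(0.642, 0.734)

Proportion CI:
SE = √(p̂(1-p̂)/n) = √(0.688 · 0.312 / 541) = 0.01992

z* = 2.326
Margin = z* · SE = 2.326 · 0.01992 = 0.0463

CI: 0.688 ± 0.0463 = (0.642, 0.734)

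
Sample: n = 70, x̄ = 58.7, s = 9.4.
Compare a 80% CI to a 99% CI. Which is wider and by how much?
99% CI is wider by 3.04

df = 69
80% CI: t* = 1.294, (57.25, 60.15), width = 2 · t* · s/√n = 2.91
99% CI: t* = 2.649, (55.72, 61.68), width = 2 · t* · s/√n = 5.95

The 99% CI is wider by 5.95 - 2.91 = 3.04.
Higher confidence requires a wider interval.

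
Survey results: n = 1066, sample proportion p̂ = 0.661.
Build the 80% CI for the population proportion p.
(0.642, 0.680)

Proportion CI:
SE = √(p̂(1-p̂)/n) = √(0.661 · 0.339 / 1066) = 0.01450

z* = 1.282
Margin = z* · SE = 1.282 · 0.01450 = 0.0186

CI: 0.661 ± 0.0186 = (0.642, 0.680)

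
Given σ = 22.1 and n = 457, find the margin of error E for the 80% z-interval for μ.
Margin of error = 1.33

Margin of error = z* · σ/√n
= 1.282 · 22.1/√457
= 1.282 · 22.1/21.3776
= 1.33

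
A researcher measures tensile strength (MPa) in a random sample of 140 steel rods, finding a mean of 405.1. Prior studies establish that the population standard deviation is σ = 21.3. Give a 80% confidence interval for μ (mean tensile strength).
(402.79, 407.41)

z-interval (σ known):
z* = 1.282 for 80% confidence

Margin of error = z* · σ/√n = 1.282 · 21.3/√140 = 2.31

CI: (405.1 - 2.31, 405.1 + 2.31) = (402.79, 407.41)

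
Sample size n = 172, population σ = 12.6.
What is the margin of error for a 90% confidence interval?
Margin of error = 1.58

Margin of error = z* · σ/√n
= 1.645 · 12.6/√172
= 1.645 · 12.6/13.1149
= 1.58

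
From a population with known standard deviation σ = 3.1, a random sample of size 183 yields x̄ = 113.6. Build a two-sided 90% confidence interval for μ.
(113.22, 113.98)

z-interval (σ known):
z* = 1.645 for 90% confidence

Margin of error = z* · σ/√n = 1.645 · 3.1/√183 = 0.38

CI: (113.6 - 0.38, 113.6 + 0.38) = (113.22, 113.98)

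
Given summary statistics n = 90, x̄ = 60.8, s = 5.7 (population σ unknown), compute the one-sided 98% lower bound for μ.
μ ≥ 59.55

Lower bound (one-sided):
t* = 2.084 (one-sided for 98%)
Lower bound = x̄ - t* · s/√n = 60.8 - 2.084 · 5.7/√90 = 59.55

We are 98% confident that μ ≥ 59.55.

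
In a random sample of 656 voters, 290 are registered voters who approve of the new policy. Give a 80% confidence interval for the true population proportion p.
(0.417, 0.467)

Proportion CI:
p̂ = 290/656 = 0.44207
SE = √(p̂(1-p̂)/n) = √(0.44207 · 0.55793 / 656) = 0.01939

z* = 1.282
Margin = z* · SE = 1.282 · 0.01939 = 0.0249

CI: 0.44207 ± 0.0249 = (0.417, 0.467)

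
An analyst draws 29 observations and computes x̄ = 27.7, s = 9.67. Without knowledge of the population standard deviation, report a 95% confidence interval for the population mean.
(24.02, 31.38)

t-interval (σ unknown):
df = n - 1 = 28
t* = 2.048 for 95% confidence

Margin of error = t* · s/√n = 2.048 · 9.67/√29 = 3.68

CI: (24.02, 31.38)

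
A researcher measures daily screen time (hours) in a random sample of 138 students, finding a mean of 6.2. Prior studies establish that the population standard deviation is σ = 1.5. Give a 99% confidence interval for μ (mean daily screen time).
(5.87, 6.53)

z-interval (σ known):
z* = 2.576 for 99% confidence

Margin of error = z* · σ/√n = 2.576 · 1.5/√138 = 0.33

CI: (6.2 - 0.33, 6.2 + 0.33) = (5.87, 6.53)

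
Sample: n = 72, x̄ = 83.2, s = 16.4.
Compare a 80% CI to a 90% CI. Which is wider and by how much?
90% CI is wider by 1.44

df = 71
80% CI: t* = 1.294, (80.70, 85.70), width = 2 · t* · s/√n = 5.00
90% CI: t* = 1.667, (79.98, 86.42), width = 2 · t* · s/√n = 6.44

The 90% CI is wider by 6.44 - 5.00 = 1.44.
Higher confidence requires a wider interval.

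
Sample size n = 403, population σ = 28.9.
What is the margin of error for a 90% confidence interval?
Margin of error = 2.37

Margin of error = z* · σ/√n
= 1.645 · 28.9/√403
= 1.645 · 28.9/20.0749
= 2.37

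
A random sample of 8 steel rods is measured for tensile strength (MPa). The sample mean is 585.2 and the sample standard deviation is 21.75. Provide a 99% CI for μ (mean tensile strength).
(558.29, 612.11)

t-interval (σ unknown):
df = n - 1 = 7
t* = 3.499 for 99% confidence

Margin of error = t* · s/√n = 3.499 · 21.75/√8 = 26.91

CI: (558.29, 612.11)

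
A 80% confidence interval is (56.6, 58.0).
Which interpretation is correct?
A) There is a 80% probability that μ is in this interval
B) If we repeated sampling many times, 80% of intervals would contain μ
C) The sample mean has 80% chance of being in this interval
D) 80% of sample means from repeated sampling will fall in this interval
B

A) Wrong — μ is fixed; the randomness lives in the interval, not in μ.
B) Correct — this is the frequentist long-run coverage interpretation.
C) Wrong — x̄ is observed and sits in the interval by construction.
D) Wrong — coverage applies to intervals containing μ, not to future x̄ values.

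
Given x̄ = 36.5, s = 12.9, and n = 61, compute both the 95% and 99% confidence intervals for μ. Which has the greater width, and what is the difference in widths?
99% CI is wider by 2.18

df = 60
95% CI: t* = 2.000, (33.20, 39.80), width = 2 · t* · s/√n = 6.61
99% CI: t* = 2.660, (32.11, 40.89), width = 2 · t* · s/√n = 8.79

The 99% CI is wider by 8.79 - 6.61 = 2.18.
Higher confidence requires a wider interval.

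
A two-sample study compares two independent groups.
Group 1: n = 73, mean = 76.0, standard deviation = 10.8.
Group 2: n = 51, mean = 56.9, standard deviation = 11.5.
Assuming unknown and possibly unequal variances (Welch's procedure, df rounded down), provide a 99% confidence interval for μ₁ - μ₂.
(13.73, 24.47)

Difference: x̄₁ - x̄₂ = 19.10
SE = √(s₁²/n₁ + s₂²/n₂) = √(10.8²/73 + 11.5²/51) = 2.0472
df = 103.35 → 103 (Welch–Satterthwaite, rounded down)
t* = 2.624

CI: 19.10 ± 2.624 · 2.0472 = 19.10 ± 5.37 = (13.73, 24.47)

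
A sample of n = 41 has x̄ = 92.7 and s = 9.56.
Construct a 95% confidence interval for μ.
(89.68, 95.72)

t-interval (σ unknown):
df = n - 1 = 40
t* = 2.021 for 95% confidence

Margin of error = t* · s/√n = 2.021 · 9.56/√41 = 3.02

CI: (89.68, 95.72)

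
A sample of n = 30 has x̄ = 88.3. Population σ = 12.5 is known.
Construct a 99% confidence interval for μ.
(82.42, 94.18)

z-interval (σ known):
z* = 2.576 for 99% confidence

Margin of error = z* · σ/√n = 2.576 · 12.5/√30 = 5.88

CI: (88.3 - 5.88, 88.3 + 5.88) = (82.42, 94.18)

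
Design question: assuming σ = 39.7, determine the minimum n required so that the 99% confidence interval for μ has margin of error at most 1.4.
n ≥ 5337

For margin E ≤ 1.4:
n ≥ (z* · σ / E)²
n ≥ (2.576 · 39.7 / 1.4)²
n ≥ 5336.01

Minimum n = 5337 (rounding up)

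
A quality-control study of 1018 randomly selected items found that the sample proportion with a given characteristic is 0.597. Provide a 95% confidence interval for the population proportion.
(0.567, 0.627)

Proportion CI:
SE = √(p̂(1-p̂)/n) = √(0.597 · 0.403 / 1018) = 0.01537

z* = 1.960
Margin = z* · SE = 1.960 · 0.01537 = 0.0301

CI: 0.597 ± 0.0301 = (0.567, 0.627)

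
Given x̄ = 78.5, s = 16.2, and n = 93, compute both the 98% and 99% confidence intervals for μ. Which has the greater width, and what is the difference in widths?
99% CI is wider by 0.88

df = 92
98% CI: t* = 2.368, (74.52, 82.48), width = 2 · t* · s/√n = 7.96
99% CI: t* = 2.630, (74.08, 82.92), width = 2 · t* · s/√n = 8.84

The 99% CI is wider by 8.84 - 7.96 = 0.88.
Higher confidence requires a wider interval.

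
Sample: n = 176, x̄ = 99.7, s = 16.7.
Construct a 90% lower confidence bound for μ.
μ ≥ 98.08

Lower bound (one-sided):
t* = 1.286 (one-sided for 90%)
Lower bound = x̄ - t* · s/√n = 99.7 - 1.286 · 16.7/√176 = 98.08

We are 90% confident that μ ≥ 98.08.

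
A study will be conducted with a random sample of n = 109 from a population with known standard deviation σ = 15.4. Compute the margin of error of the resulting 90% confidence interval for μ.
Margin of error = 2.43

Margin of error = z* · σ/√n
= 1.645 · 15.4/√109
= 1.645 · 15.4/10.4403
= 2.43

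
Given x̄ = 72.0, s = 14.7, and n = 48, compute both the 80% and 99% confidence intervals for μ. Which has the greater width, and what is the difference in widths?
99% CI is wider by 5.87

df = 47
80% CI: t* = 1.300, (69.24, 74.76), width = 2 · t* · s/√n = 5.52
99% CI: t* = 2.685, (66.30, 77.70), width = 2 · t* · s/√n = 11.39

The 99% CI is wider by 11.39 - 5.52 = 5.87.
Higher confidence requires a wider interval.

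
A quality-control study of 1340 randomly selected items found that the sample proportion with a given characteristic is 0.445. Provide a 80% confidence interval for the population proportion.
(0.428, 0.462)

Proportion CI:
SE = √(p̂(1-p̂)/n) = √(0.445 · 0.555 / 1340) = 0.01358

z* = 1.282
Margin = z* · SE = 1.282 · 0.01358 = 0.0174

CI: 0.445 ± 0.0174 = (0.428, 0.462)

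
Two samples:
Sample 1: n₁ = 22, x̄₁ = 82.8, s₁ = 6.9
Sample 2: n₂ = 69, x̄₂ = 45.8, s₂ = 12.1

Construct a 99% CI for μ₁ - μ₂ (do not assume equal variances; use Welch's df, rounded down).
(31.50, 42.50)

Difference: x̄₁ - x̄₂ = 37.00
SE = √(s₁²/n₁ + s₂²/n₂) = √(6.9²/22 + 12.1²/69) = 2.0703
df = 63.51 → 63 (Welch–Satterthwaite, rounded down)
t* = 2.656

CI: 37.00 ± 2.656 · 2.0703 = 37.00 ± 5.50 = (31.50, 42.50)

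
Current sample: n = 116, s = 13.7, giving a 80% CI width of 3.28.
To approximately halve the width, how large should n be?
n ≈ 464

CI width ∝ 1/√n
To reduce width by factor 2, need √n to grow by 2 → need 2² = 4 times as many samples.

Current: n = 116, width = 3.28
New: n = 464, width ≈ 1.63

Width reduced by factor of 3.28/1.63 = 2.01.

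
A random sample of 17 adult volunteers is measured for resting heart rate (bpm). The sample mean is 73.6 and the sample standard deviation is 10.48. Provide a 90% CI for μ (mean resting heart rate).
(69.16, 78.04)

t-interval (σ unknown):
df = n - 1 = 16
t* = 1.746 for 90% confidence

Margin of error = t* · s/√n = 1.746 · 10.48/√17 = 4.44

CI: (69.16, 78.04)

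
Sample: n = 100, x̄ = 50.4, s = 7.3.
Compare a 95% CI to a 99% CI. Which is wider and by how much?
99% CI is wider by 0.93

df = 99
95% CI: t* = 1.984, (48.95, 51.85), width = 2 · t* · s/√n = 2.90
99% CI: t* = 2.626, (48.48, 52.32), width = 2 · t* · s/√n = 3.83

The 99% CI is wider by 3.83 - 2.90 = 0.93.
Higher confidence requires a wider interval.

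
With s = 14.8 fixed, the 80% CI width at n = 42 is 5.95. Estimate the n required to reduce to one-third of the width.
n ≈ 378

CI width ∝ 1/√n
To reduce width by factor 3, need √n to grow by 3 → need 3² = 9 times as many samples.

Current: n = 42, width = 5.95
New: n = 378, width ≈ 1.95

Width reduced by factor of 5.95/1.95 = 3.05.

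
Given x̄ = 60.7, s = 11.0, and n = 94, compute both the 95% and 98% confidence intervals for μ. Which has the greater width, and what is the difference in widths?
98% CI is wider by 0.86

df = 93
95% CI: t* = 1.986, (58.45, 62.95), width = 2 · t* · s/√n = 4.51
98% CI: t* = 2.367, (58.01, 63.39), width = 2 · t* · s/√n = 5.37

The 98% CI is wider by 5.37 - 4.51 = 0.86.
Higher confidence requires a wider interval.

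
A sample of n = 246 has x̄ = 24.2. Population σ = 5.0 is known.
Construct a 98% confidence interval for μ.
(23.46, 24.94)

z-interval (σ known):
z* = 2.326 for 98% confidence

Margin of error = z* · σ/√n = 2.326 · 5.0/√246 = 0.74

CI: (24.2 - 0.74, 24.2 + 0.74) = (23.46, 24.94)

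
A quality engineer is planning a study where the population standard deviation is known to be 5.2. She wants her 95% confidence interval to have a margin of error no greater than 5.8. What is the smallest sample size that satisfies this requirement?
n ≥ 4

For margin E ≤ 5.8:
n ≥ (z* · σ / E)²
n ≥ (1.960 · 5.2 / 5.8)²
n ≥ 3.09

Minimum n = 4 (rounding up)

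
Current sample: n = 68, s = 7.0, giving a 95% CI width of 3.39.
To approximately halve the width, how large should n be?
n ≈ 272

CI width ∝ 1/√n
To reduce width by factor 2, need √n to grow by 2 → need 2² = 4 times as many samples.

Current: n = 68, width = 3.39
New: n = 272, width ≈ 1.67

Width reduced by factor of 3.39/1.67 = 2.03.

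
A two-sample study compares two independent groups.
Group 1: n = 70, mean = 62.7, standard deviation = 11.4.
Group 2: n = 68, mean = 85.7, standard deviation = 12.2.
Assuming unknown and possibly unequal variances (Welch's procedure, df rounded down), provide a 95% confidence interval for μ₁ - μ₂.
(-26.98, -19.02)

Difference: x̄₁ - x̄₂ = -23.00
SE = √(s₁²/n₁ + s₂²/n₂) = √(11.4²/70 + 12.2²/68) = 2.0113
df = 134.74 → 134 (Welch–Satterthwaite, rounded down)
t* = 1.978

CI: -23.00 ± 1.978 · 2.0113 = -23.00 ± 3.98 = (-26.98, -19.02)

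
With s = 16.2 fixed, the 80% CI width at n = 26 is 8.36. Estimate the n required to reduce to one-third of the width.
n ≈ 234

CI width ∝ 1/√n
To reduce width by factor 3, need √n to grow by 3 → need 3² = 9 times as many samples.

Current: n = 26, width = 8.36
New: n = 234, width ≈ 2.72

Width reduced by factor of 8.36/2.72 = 3.07.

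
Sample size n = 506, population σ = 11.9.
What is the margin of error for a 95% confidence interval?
Margin of error = 1.04

Margin of error = z* · σ/√n
= 1.960 · 11.9/√506
= 1.960 · 11.9/22.4944
= 1.04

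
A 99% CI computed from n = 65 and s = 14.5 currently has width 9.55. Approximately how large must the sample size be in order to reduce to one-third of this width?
n ≈ 585

CI width ∝ 1/√n
To reduce width by factor 3, need √n to grow by 3 → need 3² = 9 times as many samples.

Current: n = 65, width = 9.55
New: n = 585, width ≈ 3.10

Width reduced by factor of 9.55/3.10 = 3.08.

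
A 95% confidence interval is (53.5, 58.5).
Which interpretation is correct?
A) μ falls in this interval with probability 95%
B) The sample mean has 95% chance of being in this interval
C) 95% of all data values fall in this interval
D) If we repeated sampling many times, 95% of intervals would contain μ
D

A) Wrong — μ is fixed; the randomness lives in the interval, not in μ.
B) Wrong — x̄ is observed and sits in the interval by construction.
C) Wrong — a CI is about the parameter μ, not individual data values.
D) Correct — this is the frequentist long-run coverage interpretation.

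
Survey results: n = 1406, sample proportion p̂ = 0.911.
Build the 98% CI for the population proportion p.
(0.893, 0.929)

Proportion CI:
SE = √(p̂(1-p̂)/n) = √(0.911 · 0.089 / 1406) = 0.00759

z* = 2.326
Margin = z* · SE = 2.326 · 0.00759 = 0.0177

CI: 0.911 ± 0.0177 = (0.893, 0.929)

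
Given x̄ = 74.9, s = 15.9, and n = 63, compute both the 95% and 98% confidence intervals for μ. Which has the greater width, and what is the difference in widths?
98% CI is wider by 1.56

df = 62
95% CI: t* = 1.999, (70.90, 78.90), width = 2 · t* · s/√n = 8.01
98% CI: t* = 2.388, (70.12, 79.68), width = 2 · t* · s/√n = 9.57

The 98% CI is wider by 9.57 - 8.01 = 1.56.
Higher confidence requires a wider interval.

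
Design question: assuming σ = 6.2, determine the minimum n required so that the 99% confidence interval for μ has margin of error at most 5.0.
n ≥ 11

For margin E ≤ 5.0:
n ≥ (z* · σ / E)²
n ≥ (2.576 · 6.2 / 5.0)²
n ≥ 10.20

Minimum n = 11 (rounding up)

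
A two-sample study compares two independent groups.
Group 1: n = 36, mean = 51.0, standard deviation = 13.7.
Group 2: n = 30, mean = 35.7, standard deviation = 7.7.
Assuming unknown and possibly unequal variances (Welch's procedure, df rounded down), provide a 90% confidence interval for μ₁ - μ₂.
(10.81, 19.79)

Difference: x̄₁ - x̄₂ = 15.30
SE = √(s₁²/n₁ + s₂²/n₂) = √(13.7²/36 + 7.7²/30) = 2.6814
df = 56.73 → 56 (Welch–Satterthwaite, rounded down)
t* = 1.673

CI: 15.30 ± 1.673 · 2.6814 = 15.30 ± 4.49 = (10.81, 19.79)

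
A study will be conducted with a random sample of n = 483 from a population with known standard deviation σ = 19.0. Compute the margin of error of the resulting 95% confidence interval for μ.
Margin of error = 1.69

Margin of error = z* · σ/√n
= 1.960 · 19.0/√483
= 1.960 · 19.0/21.9773
= 1.69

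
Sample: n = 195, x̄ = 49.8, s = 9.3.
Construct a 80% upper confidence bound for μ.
μ ≤ 50.36

Upper bound (one-sided):
t* = 0.843 (one-sided for 80%)
Upper bound = x̄ + t* · s/√n = 49.8 + 0.843 · 9.3/√195 = 50.36

We are 80% confident that μ ≤ 50.36.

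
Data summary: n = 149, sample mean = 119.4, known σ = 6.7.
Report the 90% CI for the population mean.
(118.50, 120.30)

z-interval (σ known):
z* = 1.645 for 90% confidence

Margin of error = z* · σ/√n = 1.645 · 6.7/√149 = 0.90

CI: (119.4 - 0.90, 119.4 + 0.90) = (118.50, 120.30)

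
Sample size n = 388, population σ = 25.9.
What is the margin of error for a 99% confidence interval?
Margin of error = 3.39

Margin of error = z* · σ/√n
= 2.576 · 25.9/√388
= 2.576 · 25.9/19.6977
= 3.39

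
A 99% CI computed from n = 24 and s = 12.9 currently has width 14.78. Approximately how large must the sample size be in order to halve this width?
n ≈ 96

CI width ∝ 1/√n
To reduce width by factor 2, need √n to grow by 2 → need 2² = 4 times as many samples.

Current: n = 24, width = 14.78
New: n = 96, width ≈ 6.92

Width reduced by factor of 14.78/6.92 = 2.14.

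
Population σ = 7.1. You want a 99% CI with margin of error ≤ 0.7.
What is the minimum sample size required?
n ≥ 683

For margin E ≤ 0.7:
n ≥ (z* · σ / E)²
n ≥ (2.576 · 7.1 / 0.7)²
n ≥ 682.67

Minimum n = 683 (rounding up)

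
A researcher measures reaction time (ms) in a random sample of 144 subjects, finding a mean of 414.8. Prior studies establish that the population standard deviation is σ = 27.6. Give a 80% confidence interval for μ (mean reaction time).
(411.85, 417.75)

z-interval (σ known):
z* = 1.282 for 80% confidence

Margin of error = z* · σ/√n = 1.282 · 27.6/√144 = 2.95

CI: (414.8 - 2.95, 414.8 + 2.95) = (411.85, 417.75)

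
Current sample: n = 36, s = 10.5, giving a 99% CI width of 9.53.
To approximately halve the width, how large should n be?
n ≈ 144

CI width ∝ 1/√n
To reduce width by factor 2, need √n to grow by 2 → need 2² = 4 times as many samples.

Current: n = 36, width = 9.53
New: n = 144, width ≈ 4.57

Width reduced by factor of 9.53/4.57 = 2.09.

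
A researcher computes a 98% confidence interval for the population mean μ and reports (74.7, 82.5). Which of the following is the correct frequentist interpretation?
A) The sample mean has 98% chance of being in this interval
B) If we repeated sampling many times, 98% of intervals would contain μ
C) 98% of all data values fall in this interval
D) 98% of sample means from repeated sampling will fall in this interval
B

A) Wrong — x̄ is observed and sits in the interval by construction.
B) Correct — this is the frequentist long-run coverage interpretation.
C) Wrong — a CI is about the parameter μ, not individual data values.
D) Wrong — coverage applies to intervals containing μ, not to future x̄ values.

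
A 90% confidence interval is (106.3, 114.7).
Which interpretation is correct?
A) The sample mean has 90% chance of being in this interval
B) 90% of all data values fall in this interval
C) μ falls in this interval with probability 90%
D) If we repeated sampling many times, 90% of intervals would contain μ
D

A) Wrong — x̄ is observed and sits in the interval by construction.
B) Wrong — a CI is about the parameter μ, not individual data values.
C) Wrong — μ is fixed; the randomness lives in the interval, not in μ.
D) Correct — this is the frequentist long-run coverage interpretation.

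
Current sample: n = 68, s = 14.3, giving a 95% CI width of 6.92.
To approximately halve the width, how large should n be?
n ≈ 272

CI width ∝ 1/√n
To reduce width by factor 2, need √n to grow by 2 → need 2² = 4 times as many samples.

Current: n = 68, width = 6.92
New: n = 272, width ≈ 3.41

Width reduced by factor of 6.92/3.41 = 2.03.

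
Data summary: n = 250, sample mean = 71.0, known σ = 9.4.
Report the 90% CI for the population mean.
(70.02, 71.98)

z-interval (σ known):
z* = 1.645 for 90% confidence

Margin of error = z* · σ/√n = 1.645 · 9.4/√250 = 0.98

CI: (71.0 - 0.98, 71.0 + 0.98) = (70.02, 71.98)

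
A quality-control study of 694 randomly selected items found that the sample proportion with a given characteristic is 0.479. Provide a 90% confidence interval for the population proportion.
(0.448, 0.510)

Proportion CI:
SE = √(p̂(1-p̂)/n) = √(0.479 · 0.521 / 694) = 0.01896

z* = 1.645
Margin = z* · SE = 1.645 · 0.01896 = 0.0312

CI: 0.479 ± 0.0312 = (0.448, 0.510)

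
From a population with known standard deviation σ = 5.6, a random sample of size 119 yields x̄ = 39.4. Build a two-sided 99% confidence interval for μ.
(38.08, 40.72)

z-interval (σ known):
z* = 2.576 for 99% confidence

Margin of error = z* · σ/√n = 2.576 · 5.6/√119 = 1.32

CI: (39.4 - 1.32, 39.4 + 1.32) = (38.08, 40.72)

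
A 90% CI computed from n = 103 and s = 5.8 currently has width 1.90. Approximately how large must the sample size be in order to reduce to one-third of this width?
n ≈ 927

CI width ∝ 1/√n
To reduce width by factor 3, need √n to grow by 3 → need 3² = 9 times as many samples.

Current: n = 103, width = 1.90
New: n = 927, width ≈ 0.63

Width reduced by factor of 1.90/0.63 = 3.02.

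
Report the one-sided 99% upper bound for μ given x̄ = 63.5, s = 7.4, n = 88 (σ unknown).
μ ≤ 65.37

Upper bound (one-sided):
t* = 2.370 (one-sided for 99%)
Upper bound = x̄ + t* · s/√n = 63.5 + 2.370 · 7.4/√88 = 65.37

We are 99% confident that μ ≤ 65.37.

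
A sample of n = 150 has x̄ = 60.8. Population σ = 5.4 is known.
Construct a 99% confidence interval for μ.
(59.66, 61.94)

z-interval (σ known):
z* = 2.576 for 99% confidence

Margin of error = z* · σ/√n = 2.576 · 5.4/√150 = 1.14

CI: (60.8 - 1.14, 60.8 + 1.14) = (59.66, 61.94)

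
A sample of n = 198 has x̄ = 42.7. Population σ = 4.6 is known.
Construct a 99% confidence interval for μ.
(41.86, 43.54)

z-interval (σ known):
z* = 2.576 for 99% confidence

Margin of error = z* · σ/√n = 2.576 · 4.6/√198 = 0.84

CI: (42.7 - 0.84, 42.7 + 0.84) = (41.86, 43.54)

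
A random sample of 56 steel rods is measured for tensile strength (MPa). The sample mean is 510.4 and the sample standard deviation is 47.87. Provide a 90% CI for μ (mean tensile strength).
(499.70, 521.10)

t-interval (σ unknown):
df = n - 1 = 55
t* = 1.673 for 90% confidence

Margin of error = t* · s/√n = 1.673 · 47.87/√56 = 10.70

CI: (499.70, 521.10)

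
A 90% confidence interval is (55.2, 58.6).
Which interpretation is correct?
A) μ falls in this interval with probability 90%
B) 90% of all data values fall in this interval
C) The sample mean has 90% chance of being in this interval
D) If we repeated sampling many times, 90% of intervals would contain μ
D

A) Wrong — μ is fixed; the randomness lives in the interval, not in μ.
B) Wrong — a CI is about the parameter μ, not individual data values.
C) Wrong — x̄ is observed and sits in the interval by construction.
D) Correct — this is the frequentist long-run coverage interpretation.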